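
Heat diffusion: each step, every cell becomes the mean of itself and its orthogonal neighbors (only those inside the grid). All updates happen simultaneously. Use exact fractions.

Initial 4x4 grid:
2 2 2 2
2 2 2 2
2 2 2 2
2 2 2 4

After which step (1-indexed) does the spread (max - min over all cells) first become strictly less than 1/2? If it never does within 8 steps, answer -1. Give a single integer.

Step 1: max=8/3, min=2, spread=2/3
Step 2: max=23/9, min=2, spread=5/9
Step 3: max=257/108, min=2, spread=41/108
  -> spread < 1/2 first at step 3
Step 4: max=7523/3240, min=2, spread=1043/3240
Step 5: max=219953/97200, min=2, spread=25553/97200
Step 6: max=6503459/2916000, min=18079/9000, spread=645863/2916000
Step 7: max=192601691/87480000, min=120971/60000, spread=16225973/87480000
Step 8: max=5726277983/2624400000, min=54701/27000, spread=409340783/2624400000

Answer: 3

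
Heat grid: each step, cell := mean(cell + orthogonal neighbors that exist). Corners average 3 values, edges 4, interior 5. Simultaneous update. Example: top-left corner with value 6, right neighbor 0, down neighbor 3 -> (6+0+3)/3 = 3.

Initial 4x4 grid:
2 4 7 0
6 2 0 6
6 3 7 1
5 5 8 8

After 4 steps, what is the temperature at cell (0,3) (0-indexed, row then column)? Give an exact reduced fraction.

Step 1: cell (0,3) = 13/3
Step 2: cell (0,3) = 53/18
Step 3: cell (0,3) = 7739/2160
Step 4: cell (0,3) = 226037/64800
Full grid after step 4:
  8407/2160 43807/12000 79127/21600 226037/64800
  6089/1500 122317/30000 137227/36000 172381/43200
  31381/6750 813593/180000 422777/90000 973969/216000
  320699/64800 1108577/216000 1096009/216000 168119/32400

Answer: 226037/64800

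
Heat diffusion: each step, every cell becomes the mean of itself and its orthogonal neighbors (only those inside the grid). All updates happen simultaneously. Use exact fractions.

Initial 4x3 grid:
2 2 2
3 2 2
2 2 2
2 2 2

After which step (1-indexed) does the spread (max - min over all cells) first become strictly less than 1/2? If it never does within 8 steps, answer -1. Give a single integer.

Step 1: max=7/3, min=2, spread=1/3
  -> spread < 1/2 first at step 1
Step 2: max=271/120, min=2, spread=31/120
Step 3: max=2371/1080, min=2, spread=211/1080
Step 4: max=232897/108000, min=3647/1800, spread=14077/108000
Step 5: max=2084407/972000, min=219683/108000, spread=5363/48600
Step 6: max=62060809/29160000, min=122869/60000, spread=93859/1166400
Step 7: max=3709474481/1749600000, min=199736467/97200000, spread=4568723/69984000
Step 8: max=221732435629/104976000000, min=6013618889/2916000000, spread=8387449/167961600

Answer: 1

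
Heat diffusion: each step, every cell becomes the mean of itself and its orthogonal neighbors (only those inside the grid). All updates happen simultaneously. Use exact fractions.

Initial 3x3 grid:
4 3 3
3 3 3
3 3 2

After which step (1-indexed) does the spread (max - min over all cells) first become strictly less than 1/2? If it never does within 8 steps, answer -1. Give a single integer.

Answer: 3

Derivation:
Step 1: max=10/3, min=8/3, spread=2/3
Step 2: max=59/18, min=49/18, spread=5/9
Step 3: max=689/216, min=607/216, spread=41/108
  -> spread < 1/2 first at step 3
Step 4: max=8123/2592, min=7429/2592, spread=347/1296
Step 5: max=96233/31104, min=90391/31104, spread=2921/15552
Step 6: max=1144355/373248, min=1095133/373248, spread=24611/186624
Step 7: max=13644257/4478976, min=13229599/4478976, spread=207329/2239488
Step 8: max=162989771/53747712, min=159496501/53747712, spread=1746635/26873856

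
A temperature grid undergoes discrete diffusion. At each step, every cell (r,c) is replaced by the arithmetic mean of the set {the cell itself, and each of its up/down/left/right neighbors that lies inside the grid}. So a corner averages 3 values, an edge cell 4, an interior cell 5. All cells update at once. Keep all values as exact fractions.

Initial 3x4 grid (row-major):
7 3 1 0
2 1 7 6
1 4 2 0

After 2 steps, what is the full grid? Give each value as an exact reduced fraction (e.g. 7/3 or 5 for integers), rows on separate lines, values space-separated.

Answer: 13/4 263/80 689/240 25/9
749/240 291/100 321/100 233/80
85/36 659/240 679/240 55/18

Derivation:
After step 1:
  4 3 11/4 7/3
  11/4 17/5 17/5 13/4
  7/3 2 13/4 8/3
After step 2:
  13/4 263/80 689/240 25/9
  749/240 291/100 321/100 233/80
  85/36 659/240 679/240 55/18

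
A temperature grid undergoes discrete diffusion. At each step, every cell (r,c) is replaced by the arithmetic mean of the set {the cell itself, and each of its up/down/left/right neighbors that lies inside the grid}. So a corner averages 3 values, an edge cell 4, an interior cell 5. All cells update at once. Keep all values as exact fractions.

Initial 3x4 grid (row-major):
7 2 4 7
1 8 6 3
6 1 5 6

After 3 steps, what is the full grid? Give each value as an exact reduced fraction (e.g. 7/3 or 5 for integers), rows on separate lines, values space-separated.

Answer: 4573/1080 4231/900 8497/1800 5381/1080
10661/2400 2157/500 7331/1500 35243/7200
2179/540 8137/1800 1034/225 2653/540

Derivation:
After step 1:
  10/3 21/4 19/4 14/3
  11/2 18/5 26/5 11/2
  8/3 5 9/2 14/3
After step 2:
  169/36 127/30 149/30 179/36
  151/40 491/100 471/100 601/120
  79/18 473/120 581/120 44/9
After step 3:
  4573/1080 4231/900 8497/1800 5381/1080
  10661/2400 2157/500 7331/1500 35243/7200
  2179/540 8137/1800 1034/225 2653/540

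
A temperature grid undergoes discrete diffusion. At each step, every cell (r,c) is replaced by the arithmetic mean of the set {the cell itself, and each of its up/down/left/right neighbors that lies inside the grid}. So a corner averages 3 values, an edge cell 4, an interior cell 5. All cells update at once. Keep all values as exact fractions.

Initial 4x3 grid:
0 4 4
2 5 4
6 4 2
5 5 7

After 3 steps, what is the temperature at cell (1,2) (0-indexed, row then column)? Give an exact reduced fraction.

Step 1: cell (1,2) = 15/4
Step 2: cell (1,2) = 79/20
Step 3: cell (1,2) = 292/75
Full grid after step 3:
  2261/720 5381/1600 2611/720
  4247/1200 7447/2000 292/75
  15271/3600 8627/2000 3899/900
  10199/2160 22763/4800 10009/2160

Answer: 292/75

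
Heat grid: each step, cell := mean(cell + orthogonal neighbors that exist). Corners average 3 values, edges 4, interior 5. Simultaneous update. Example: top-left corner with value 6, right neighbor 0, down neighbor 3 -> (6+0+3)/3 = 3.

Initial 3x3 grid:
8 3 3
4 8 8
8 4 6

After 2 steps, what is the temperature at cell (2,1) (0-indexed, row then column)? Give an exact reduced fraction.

Answer: 697/120

Derivation:
Step 1: cell (2,1) = 13/2
Step 2: cell (2,1) = 697/120
Full grid after step 2:
  35/6 617/120 197/36
  341/60 613/100 1339/240
  113/18 697/120 25/4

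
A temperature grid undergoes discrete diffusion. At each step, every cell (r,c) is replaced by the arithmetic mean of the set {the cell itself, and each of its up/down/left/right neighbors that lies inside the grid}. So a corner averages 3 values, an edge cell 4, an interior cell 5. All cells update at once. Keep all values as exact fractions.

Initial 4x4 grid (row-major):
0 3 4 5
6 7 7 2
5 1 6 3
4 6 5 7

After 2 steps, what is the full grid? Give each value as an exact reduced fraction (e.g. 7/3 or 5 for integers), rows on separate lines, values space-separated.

Answer: 11/3 321/80 1027/240 38/9
163/40 23/5 117/25 1057/240
37/8 111/25 251/50 363/80
13/3 5 97/20 31/6

Derivation:
After step 1:
  3 7/2 19/4 11/3
  9/2 24/5 26/5 17/4
  4 5 22/5 9/2
  5 4 6 5
After step 2:
  11/3 321/80 1027/240 38/9
  163/40 23/5 117/25 1057/240
  37/8 111/25 251/50 363/80
  13/3 5 97/20 31/6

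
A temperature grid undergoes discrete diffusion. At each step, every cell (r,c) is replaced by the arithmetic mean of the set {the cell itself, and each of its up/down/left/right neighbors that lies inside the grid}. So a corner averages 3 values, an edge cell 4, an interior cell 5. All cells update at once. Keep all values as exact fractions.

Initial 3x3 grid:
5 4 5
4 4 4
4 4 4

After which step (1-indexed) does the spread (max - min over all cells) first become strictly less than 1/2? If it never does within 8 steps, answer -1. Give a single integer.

Step 1: max=9/2, min=4, spread=1/2
Step 2: max=157/36, min=4, spread=13/36
  -> spread < 1/2 first at step 2
Step 3: max=6197/1440, min=587/144, spread=109/480
Step 4: max=110309/25920, min=14761/3600, spread=20149/129600
Step 5: max=21965933/5184000, min=2142091/518400, spread=545023/5184000
Step 6: max=1311543751/311040000, min=26851237/6480000, spread=36295/497664
Step 7: max=78534770597/18662400000, min=6464935831/1555200000, spread=305773/5971968
Step 8: max=4702290670159/1119744000000, min=64750575497/15552000000, spread=2575951/71663616

Answer: 2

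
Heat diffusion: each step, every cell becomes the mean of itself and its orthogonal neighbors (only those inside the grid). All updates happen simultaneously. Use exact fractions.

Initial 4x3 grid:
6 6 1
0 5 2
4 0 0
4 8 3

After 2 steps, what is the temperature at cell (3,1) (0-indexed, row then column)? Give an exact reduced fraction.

Answer: 323/80

Derivation:
Step 1: cell (3,1) = 15/4
Step 2: cell (3,1) = 323/80
Full grid after step 2:
  49/12 141/40 19/6
  247/80 13/4 177/80
  869/240 13/5 619/240
  133/36 323/80 26/9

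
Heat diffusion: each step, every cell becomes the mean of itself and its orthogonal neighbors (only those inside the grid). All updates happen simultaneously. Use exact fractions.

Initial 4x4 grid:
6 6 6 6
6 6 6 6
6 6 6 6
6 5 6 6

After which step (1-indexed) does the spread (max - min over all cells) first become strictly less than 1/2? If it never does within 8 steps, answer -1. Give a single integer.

Step 1: max=6, min=17/3, spread=1/3
  -> spread < 1/2 first at step 1
Step 2: max=6, min=689/120, spread=31/120
Step 3: max=6, min=6269/1080, spread=211/1080
Step 4: max=6, min=631157/108000, spread=16843/108000
Step 5: max=53921/9000, min=5693357/972000, spread=130111/972000
Step 6: max=3232841/540000, min=171317633/29160000, spread=3255781/29160000
Step 7: max=3228893/540000, min=5148446309/874800000, spread=82360351/874800000
Step 8: max=580693559/97200000, min=154712683109/26244000000, spread=2074577821/26244000000

Answer: 1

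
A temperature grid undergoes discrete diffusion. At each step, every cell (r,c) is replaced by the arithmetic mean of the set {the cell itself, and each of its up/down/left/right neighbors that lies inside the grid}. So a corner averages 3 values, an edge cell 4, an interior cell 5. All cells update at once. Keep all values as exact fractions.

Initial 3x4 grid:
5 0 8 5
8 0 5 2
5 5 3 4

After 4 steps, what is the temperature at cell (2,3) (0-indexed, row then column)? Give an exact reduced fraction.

Step 1: cell (2,3) = 3
Step 2: cell (2,3) = 15/4
Step 3: cell (2,3) = 149/40
Step 4: cell (2,3) = 2329/600
Full grid after step 4:
  133051/32400 881069/216000 288623/72000 29573/7200
  1833433/432000 360991/90000 239519/60000 15751/4000
  30503/7200 148199/36000 46333/12000 2329/600

Answer: 2329/600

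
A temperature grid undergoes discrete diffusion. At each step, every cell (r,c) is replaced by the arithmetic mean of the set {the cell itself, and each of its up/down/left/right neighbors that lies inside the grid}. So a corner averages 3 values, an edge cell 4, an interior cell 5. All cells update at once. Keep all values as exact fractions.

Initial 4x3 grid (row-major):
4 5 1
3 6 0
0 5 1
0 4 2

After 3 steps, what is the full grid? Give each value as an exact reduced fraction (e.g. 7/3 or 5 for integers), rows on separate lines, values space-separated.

Answer: 279/80 787/240 257/90
305/96 1213/400 43/16
755/288 397/150 179/72
619/270 6871/2880 5147/2160

Derivation:
After step 1:
  4 4 2
  13/4 19/5 2
  2 16/5 2
  4/3 11/4 7/3
After step 2:
  15/4 69/20 8/3
  261/80 13/4 49/20
  587/240 11/4 143/60
  73/36 577/240 85/36
After step 3:
  279/80 787/240 257/90
  305/96 1213/400 43/16
  755/288 397/150 179/72
  619/270 6871/2880 5147/2160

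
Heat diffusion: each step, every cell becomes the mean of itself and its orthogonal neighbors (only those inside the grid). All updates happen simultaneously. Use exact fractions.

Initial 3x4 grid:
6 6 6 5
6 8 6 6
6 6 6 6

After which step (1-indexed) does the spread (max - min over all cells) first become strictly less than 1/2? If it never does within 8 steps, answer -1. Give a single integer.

Answer: 3

Derivation:
Step 1: max=13/2, min=17/3, spread=5/6
Step 2: max=323/50, min=103/18, spread=166/225
Step 3: max=15211/2400, min=85151/14400, spread=1223/2880
  -> spread < 1/2 first at step 3
Step 4: max=136151/21600, min=770591/129600, spread=9263/25920
Step 5: max=54230371/8640000, min=46747999/7776000, spread=20593349/77760000
Step 6: max=486691961/77760000, min=2814606041/466560000, spread=4221829/18662400
Step 7: max=194029517851/31104000000, min=169668438019/27993600000, spread=49581280469/279936000000
Step 8: max=1742684810141/279936000000, min=10205423323721/1679616000000, spread=2005484297/13436928000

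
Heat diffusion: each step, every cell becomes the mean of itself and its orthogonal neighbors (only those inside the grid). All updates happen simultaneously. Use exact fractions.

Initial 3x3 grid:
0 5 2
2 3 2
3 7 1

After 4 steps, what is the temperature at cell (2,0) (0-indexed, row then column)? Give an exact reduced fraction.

Step 1: cell (2,0) = 4
Step 2: cell (2,0) = 19/6
Step 3: cell (2,0) = 1183/360
Step 4: cell (2,0) = 22147/7200
Full grid after step 4:
  176273/64800 1214341/432000 59291/21600
  321679/108000 129973/45000 321679/108000
  22147/7200 1372591/432000 197723/64800

Answer: 22147/7200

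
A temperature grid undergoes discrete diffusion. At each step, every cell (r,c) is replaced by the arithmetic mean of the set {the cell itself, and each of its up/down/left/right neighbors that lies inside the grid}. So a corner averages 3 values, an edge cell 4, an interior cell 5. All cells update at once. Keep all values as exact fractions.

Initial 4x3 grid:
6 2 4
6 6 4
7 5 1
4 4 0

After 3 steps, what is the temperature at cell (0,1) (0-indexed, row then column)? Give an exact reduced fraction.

Step 1: cell (0,1) = 9/2
Step 2: cell (0,1) = 171/40
Step 3: cell (0,1) = 3603/800
Full grid after step 3:
  10561/2160 3603/800 8411/2160
  36847/7200 4381/1000 27497/7200
  3853/800 25111/6000 23827/7200
  271/60 53189/14400 3323/1080

Answer: 3603/800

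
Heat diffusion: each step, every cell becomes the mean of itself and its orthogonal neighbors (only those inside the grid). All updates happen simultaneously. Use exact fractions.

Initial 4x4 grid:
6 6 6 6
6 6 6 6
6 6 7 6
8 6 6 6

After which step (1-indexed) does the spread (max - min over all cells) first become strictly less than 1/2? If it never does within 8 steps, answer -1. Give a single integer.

Answer: 3

Derivation:
Step 1: max=20/3, min=6, spread=2/3
Step 2: max=59/9, min=6, spread=5/9
Step 3: max=13897/2160, min=2413/400, spread=2167/5400
  -> spread < 1/2 first at step 3
Step 4: max=413179/64800, min=43591/7200, spread=1043/3240
Step 5: max=12310609/1944000, min=436849/72000, spread=257843/972000
Step 6: max=73491491/11664000, min=7878671/1296000, spread=645863/2916000
Step 7: max=10981637737/1749600000, min=1184124253/194400000, spread=16225973/87480000
Step 8: max=328439948719/52488000000, min=35583681451/5832000000, spread=409340783/2624400000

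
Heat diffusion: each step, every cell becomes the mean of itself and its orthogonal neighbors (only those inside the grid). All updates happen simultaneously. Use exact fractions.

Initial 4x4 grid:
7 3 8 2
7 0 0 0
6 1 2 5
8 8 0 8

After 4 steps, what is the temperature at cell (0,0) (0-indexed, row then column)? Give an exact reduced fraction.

Step 1: cell (0,0) = 17/3
Step 2: cell (0,0) = 91/18
Step 3: cell (0,0) = 9757/2160
Step 4: cell (0,0) = 281311/64800
Full grid after step 4:
  281311/64800 807361/216000 690209/216000 185183/64800
  234229/54000 681457/180000 21737/7200 157541/54000
  251627/54000 708461/180000 615773/180000 33559/10800
  311987/64800 953213/216000 161497/43200 46327/12960

Answer: 281311/64800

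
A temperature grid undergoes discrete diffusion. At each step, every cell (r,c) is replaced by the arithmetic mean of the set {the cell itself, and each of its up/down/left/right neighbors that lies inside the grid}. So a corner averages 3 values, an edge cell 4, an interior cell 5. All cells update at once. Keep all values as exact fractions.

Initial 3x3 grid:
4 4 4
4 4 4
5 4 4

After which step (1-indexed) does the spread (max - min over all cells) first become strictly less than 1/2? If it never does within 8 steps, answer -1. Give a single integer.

Step 1: max=13/3, min=4, spread=1/3
  -> spread < 1/2 first at step 1
Step 2: max=77/18, min=4, spread=5/18
Step 3: max=905/216, min=4, spread=41/216
Step 4: max=53971/12960, min=1451/360, spread=347/2592
Step 5: max=3217337/777600, min=14557/3600, spread=2921/31104
Step 6: max=192452539/46656000, min=1753483/432000, spread=24611/373248
Step 7: max=11516162033/2799360000, min=39536741/9720000, spread=207329/4478976
Step 8: max=689876352451/167961600000, min=2112401599/518400000, spread=1746635/53747712

Answer: 1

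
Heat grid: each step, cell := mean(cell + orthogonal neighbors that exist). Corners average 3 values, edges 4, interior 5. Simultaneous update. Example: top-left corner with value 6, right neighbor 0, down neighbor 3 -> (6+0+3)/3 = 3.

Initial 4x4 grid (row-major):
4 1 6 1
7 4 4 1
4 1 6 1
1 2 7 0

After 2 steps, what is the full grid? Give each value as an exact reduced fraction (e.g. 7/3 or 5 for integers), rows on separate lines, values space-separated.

Answer: 25/6 283/80 817/240 89/36
77/20 39/10 323/100 637/240
103/30 83/25 343/100 613/240
25/9 367/120 389/120 101/36

Derivation:
After step 1:
  4 15/4 3 8/3
  19/4 17/5 21/5 7/4
  13/4 17/5 19/5 2
  7/3 11/4 15/4 8/3
After step 2:
  25/6 283/80 817/240 89/36
  77/20 39/10 323/100 637/240
  103/30 83/25 343/100 613/240
  25/9 367/120 389/120 101/36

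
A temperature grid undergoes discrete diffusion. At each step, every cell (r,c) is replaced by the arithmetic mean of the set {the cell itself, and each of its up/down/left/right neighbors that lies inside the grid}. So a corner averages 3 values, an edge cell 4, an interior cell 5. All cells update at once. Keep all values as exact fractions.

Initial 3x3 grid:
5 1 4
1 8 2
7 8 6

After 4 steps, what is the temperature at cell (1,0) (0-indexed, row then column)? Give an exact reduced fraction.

Answer: 794483/172800

Derivation:
Step 1: cell (1,0) = 21/4
Step 2: cell (1,0) = 203/48
Step 3: cell (1,0) = 13969/2880
Step 4: cell (1,0) = 794483/172800
Full grid after step 4:
  110729/25920 350779/86400 54907/12960
  794483/172800 42937/9000 24619/5400
  67777/12960 884783/172800 134639/25920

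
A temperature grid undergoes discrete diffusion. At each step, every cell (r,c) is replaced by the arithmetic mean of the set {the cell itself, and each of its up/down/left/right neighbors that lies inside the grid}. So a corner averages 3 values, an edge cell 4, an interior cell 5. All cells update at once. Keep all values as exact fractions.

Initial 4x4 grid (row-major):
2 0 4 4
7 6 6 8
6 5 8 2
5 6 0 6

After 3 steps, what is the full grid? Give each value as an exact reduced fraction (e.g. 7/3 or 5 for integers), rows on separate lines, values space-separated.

Answer: 481/120 319/75 3943/900 5347/1080
5789/1200 927/200 15427/3000 17587/3600
18491/3600 1996/375 7129/1500 18239/3600
2893/540 17381/3600 17369/3600 1169/270

Derivation:
After step 1:
  3 3 7/2 16/3
  21/4 24/5 32/5 5
  23/4 31/5 21/5 6
  17/3 4 5 8/3
After step 2:
  15/4 143/40 547/120 83/18
  47/10 513/100 239/50 341/60
  343/60 499/100 139/25 67/15
  185/36 313/60 119/30 41/9
After step 3:
  481/120 319/75 3943/900 5347/1080
  5789/1200 927/200 15427/3000 17587/3600
  18491/3600 1996/375 7129/1500 18239/3600
  2893/540 17381/3600 17369/3600 1169/270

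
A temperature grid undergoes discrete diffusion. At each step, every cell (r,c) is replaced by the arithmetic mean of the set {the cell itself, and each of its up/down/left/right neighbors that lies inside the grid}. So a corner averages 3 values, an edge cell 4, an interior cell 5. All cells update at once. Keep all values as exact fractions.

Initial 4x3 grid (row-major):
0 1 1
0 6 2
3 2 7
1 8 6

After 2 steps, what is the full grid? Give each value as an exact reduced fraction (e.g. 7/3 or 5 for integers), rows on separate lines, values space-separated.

After step 1:
  1/3 2 4/3
  9/4 11/5 4
  3/2 26/5 17/4
  4 17/4 7
After step 2:
  55/36 22/15 22/9
  377/240 313/100 707/240
  259/80 87/25 409/80
  13/4 409/80 31/6

Answer: 55/36 22/15 22/9
377/240 313/100 707/240
259/80 87/25 409/80
13/4 409/80 31/6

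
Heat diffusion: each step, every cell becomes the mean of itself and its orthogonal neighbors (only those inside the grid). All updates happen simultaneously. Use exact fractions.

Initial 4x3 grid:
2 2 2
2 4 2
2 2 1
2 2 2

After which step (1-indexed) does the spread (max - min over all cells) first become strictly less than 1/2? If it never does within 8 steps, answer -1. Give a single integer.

Answer: 3

Derivation:
Step 1: max=5/2, min=5/3, spread=5/6
Step 2: max=237/100, min=65/36, spread=127/225
Step 3: max=5507/2400, min=1033/540, spread=8243/21600
  -> spread < 1/2 first at step 3
Step 4: max=49187/21600, min=31639/16200, spread=4201/12960
Step 5: max=2905903/1296000, min=1945811/972000, spread=186893/777600
Step 6: max=173336117/77760000, min=118064269/58320000, spread=1910051/9331200
Step 7: max=10306428703/4665600000, min=7166823971/3499200000, spread=90079609/559872000
Step 8: max=614812663277/279936000000, min=433101658489/209952000000, spread=896250847/6718464000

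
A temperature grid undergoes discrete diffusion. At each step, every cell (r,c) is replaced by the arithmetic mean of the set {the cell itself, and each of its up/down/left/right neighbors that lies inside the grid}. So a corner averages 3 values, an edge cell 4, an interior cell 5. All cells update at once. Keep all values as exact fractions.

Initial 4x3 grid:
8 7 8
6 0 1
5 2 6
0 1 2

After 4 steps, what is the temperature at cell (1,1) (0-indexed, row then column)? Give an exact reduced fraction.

Answer: 295427/72000

Derivation:
Step 1: cell (1,1) = 16/5
Step 2: cell (1,1) = 81/20
Step 3: cell (1,1) = 4879/1200
Step 4: cell (1,1) = 295427/72000
Full grid after step 4:
  14093/2880 821329/172800 118097/25920
  30331/7200 295427/72000 42259/10800
  23653/7200 74699/24000 704/225
  23149/8640 16801/6400 22649/8640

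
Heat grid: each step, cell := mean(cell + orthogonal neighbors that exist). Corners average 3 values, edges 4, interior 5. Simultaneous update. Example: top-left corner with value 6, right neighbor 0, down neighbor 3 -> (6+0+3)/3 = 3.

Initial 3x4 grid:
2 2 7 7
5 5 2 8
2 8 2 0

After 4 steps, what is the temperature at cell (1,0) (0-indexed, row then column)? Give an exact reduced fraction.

Step 1: cell (1,0) = 7/2
Step 2: cell (1,0) = 159/40
Step 3: cell (1,0) = 3183/800
Step 4: cell (1,0) = 192277/48000
Full grid after step 4:
  9601/2400 151129/36000 499207/108000 618739/129600
  192277/48000 125147/30000 1559939/360000 3934471/864000
  611/150 292883/72000 896789/216000 541489/129600

Answer: 192277/48000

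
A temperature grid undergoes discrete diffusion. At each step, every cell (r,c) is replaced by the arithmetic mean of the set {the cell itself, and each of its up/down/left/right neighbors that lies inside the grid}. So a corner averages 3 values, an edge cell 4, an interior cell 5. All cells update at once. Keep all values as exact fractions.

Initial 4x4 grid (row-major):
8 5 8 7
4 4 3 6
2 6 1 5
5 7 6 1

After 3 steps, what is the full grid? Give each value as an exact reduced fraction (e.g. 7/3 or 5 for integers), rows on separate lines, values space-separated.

After step 1:
  17/3 25/4 23/4 7
  9/2 22/5 22/5 21/4
  17/4 4 21/5 13/4
  14/3 6 15/4 4
After step 2:
  197/36 331/60 117/20 6
  1129/240 471/100 24/5 199/40
  209/48 457/100 98/25 167/40
  179/36 221/48 359/80 11/3
After step 3:
  11299/2160 9697/1800 133/24 673/120
  34633/7200 29161/6000 4851/1000 399/80
  33481/7200 2659/600 8781/2000 5021/1200
  1003/216 33541/7200 10007/2400 2959/720

Answer: 11299/2160 9697/1800 133/24 673/120
34633/7200 29161/6000 4851/1000 399/80
33481/7200 2659/600 8781/2000 5021/1200
1003/216 33541/7200 10007/2400 2959/720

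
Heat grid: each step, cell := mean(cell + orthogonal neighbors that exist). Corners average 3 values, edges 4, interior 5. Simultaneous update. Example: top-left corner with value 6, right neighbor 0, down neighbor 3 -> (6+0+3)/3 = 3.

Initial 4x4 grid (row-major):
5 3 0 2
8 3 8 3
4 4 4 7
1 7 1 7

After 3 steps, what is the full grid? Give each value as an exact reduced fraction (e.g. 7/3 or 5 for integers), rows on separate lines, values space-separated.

Answer: 9677/2160 13951/3600 13163/3600 7201/2160
32237/7200 26423/6000 23779/6000 29821/7200
10543/2400 8657/2000 9109/2000 11071/2400
2963/720 5029/1200 1811/400 1157/240

Derivation:
After step 1:
  16/3 11/4 13/4 5/3
  5 26/5 18/5 5
  17/4 22/5 24/5 21/4
  4 13/4 19/4 5
After step 2:
  157/36 62/15 169/60 119/36
  1187/240 419/100 437/100 931/240
  353/80 219/50 114/25 401/80
  23/6 41/10 89/20 5
After step 3:
  9677/2160 13951/3600 13163/3600 7201/2160
  32237/7200 26423/6000 23779/6000 29821/7200
  10543/2400 8657/2000 9109/2000 11071/2400
  2963/720 5029/1200 1811/400 1157/240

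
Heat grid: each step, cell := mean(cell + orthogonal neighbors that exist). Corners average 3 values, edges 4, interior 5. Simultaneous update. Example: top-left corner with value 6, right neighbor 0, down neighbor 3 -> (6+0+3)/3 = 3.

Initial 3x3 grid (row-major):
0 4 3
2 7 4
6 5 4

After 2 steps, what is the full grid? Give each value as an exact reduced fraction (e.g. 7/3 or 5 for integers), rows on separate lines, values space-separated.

Answer: 37/12 407/120 35/9
869/240 433/100 169/40
163/36 557/120 43/9

Derivation:
After step 1:
  2 7/2 11/3
  15/4 22/5 9/2
  13/3 11/2 13/3
After step 2:
  37/12 407/120 35/9
  869/240 433/100 169/40
  163/36 557/120 43/9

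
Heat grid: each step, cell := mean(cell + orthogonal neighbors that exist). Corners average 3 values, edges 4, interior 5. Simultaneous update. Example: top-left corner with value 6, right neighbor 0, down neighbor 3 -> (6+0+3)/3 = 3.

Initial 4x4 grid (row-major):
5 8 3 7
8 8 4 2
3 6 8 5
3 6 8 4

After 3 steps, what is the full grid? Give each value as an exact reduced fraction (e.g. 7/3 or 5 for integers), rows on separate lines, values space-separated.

Answer: 2263/360 1427/240 1303/240 689/144
143/24 6023/1000 10807/2000 2413/480
3361/600 11453/2000 17177/3000 38179/7200
3799/720 13529/2400 41419/7200 6101/1080

Derivation:
After step 1:
  7 6 11/2 4
  6 34/5 5 9/2
  5 31/5 31/5 19/4
  4 23/4 13/2 17/3
After step 2:
  19/3 253/40 41/8 14/3
  31/5 6 28/5 73/16
  53/10 599/100 573/100 1267/240
  59/12 449/80 1447/240 203/36
After step 3:
  2263/360 1427/240 1303/240 689/144
  143/24 6023/1000 10807/2000 2413/480
  3361/600 11453/2000 17177/3000 38179/7200
  3799/720 13529/2400 41419/7200 6101/1080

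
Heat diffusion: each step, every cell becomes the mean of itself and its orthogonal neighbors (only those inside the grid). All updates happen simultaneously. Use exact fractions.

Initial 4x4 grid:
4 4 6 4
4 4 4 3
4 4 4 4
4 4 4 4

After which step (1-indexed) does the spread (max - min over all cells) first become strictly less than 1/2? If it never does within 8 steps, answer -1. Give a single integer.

Answer: 3

Derivation:
Step 1: max=9/2, min=15/4, spread=3/4
Step 2: max=263/60, min=31/8, spread=61/120
Step 3: max=847/200, min=283/72, spread=137/450
  -> spread < 1/2 first at step 3
Step 4: max=226559/54000, min=42677/10800, spread=6587/27000
Step 5: max=748429/180000, min=1285619/324000, spread=153883/810000
Step 6: max=201138083/48600000, min=38742419/9720000, spread=1856497/12150000
Step 7: max=668180897/162000000, min=233175031/58320000, spread=92126149/729000000
Step 8: max=19990468489/4860000000, min=35076933527/8748000000, spread=2264774383/21870000000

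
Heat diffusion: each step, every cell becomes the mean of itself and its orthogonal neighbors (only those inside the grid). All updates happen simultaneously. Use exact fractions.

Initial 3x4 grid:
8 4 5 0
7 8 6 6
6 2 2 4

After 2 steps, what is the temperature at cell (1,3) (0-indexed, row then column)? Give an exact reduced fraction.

Answer: 64/15

Derivation:
Step 1: cell (1,3) = 4
Step 2: cell (1,3) = 64/15
Full grid after step 2:
  119/18 163/30 143/30 137/36
  1439/240 144/25 441/100 64/15
  67/12 23/5 87/20 23/6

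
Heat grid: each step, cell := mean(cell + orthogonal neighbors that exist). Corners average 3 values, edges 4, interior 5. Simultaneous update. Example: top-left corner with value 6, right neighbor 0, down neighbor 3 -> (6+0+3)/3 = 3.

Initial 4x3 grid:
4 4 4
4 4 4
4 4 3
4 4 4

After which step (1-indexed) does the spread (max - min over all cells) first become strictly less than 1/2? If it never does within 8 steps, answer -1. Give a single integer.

Step 1: max=4, min=11/3, spread=1/3
  -> spread < 1/2 first at step 1
Step 2: max=4, min=449/120, spread=31/120
Step 3: max=4, min=4109/1080, spread=211/1080
Step 4: max=7153/1800, min=415103/108000, spread=14077/108000
Step 5: max=428317/108000, min=3747593/972000, spread=5363/48600
Step 6: max=237131/60000, min=112899191/29160000, spread=93859/1166400
Step 7: max=383463533/97200000, min=6788125519/1749600000, spread=4568723/69984000
Step 8: max=11482381111/2916000000, min=408123564371/104976000000, spread=8387449/167961600

Answer: 1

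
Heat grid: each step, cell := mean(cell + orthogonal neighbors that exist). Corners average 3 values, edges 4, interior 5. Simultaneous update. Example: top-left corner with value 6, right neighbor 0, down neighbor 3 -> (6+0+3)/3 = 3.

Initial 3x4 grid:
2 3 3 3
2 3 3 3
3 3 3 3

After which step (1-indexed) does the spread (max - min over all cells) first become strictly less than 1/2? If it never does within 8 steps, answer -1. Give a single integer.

Answer: 2

Derivation:
Step 1: max=3, min=7/3, spread=2/3
Step 2: max=3, min=91/36, spread=17/36
  -> spread < 1/2 first at step 2
Step 3: max=3, min=5633/2160, spread=847/2160
Step 4: max=671/225, min=86569/32400, spread=2011/6480
Step 5: max=320287/108000, min=10533217/3888000, spread=199423/777600
Step 6: max=6364751/2160000, min=638935133/233280000, spread=1938319/9331200
Step 7: max=569755801/194400000, min=38628722947/13996800000, spread=95747789/559872000
Step 8: max=34018856059/11664000000, min=2331854744873/839808000000, spread=940023131/6718464000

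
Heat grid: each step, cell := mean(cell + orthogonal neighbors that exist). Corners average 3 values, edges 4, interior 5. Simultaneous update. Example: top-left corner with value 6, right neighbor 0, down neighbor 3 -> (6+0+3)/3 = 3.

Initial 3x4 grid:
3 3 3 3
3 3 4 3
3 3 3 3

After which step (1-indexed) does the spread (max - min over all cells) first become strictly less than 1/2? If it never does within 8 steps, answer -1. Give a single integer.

Answer: 1

Derivation:
Step 1: max=13/4, min=3, spread=1/4
  -> spread < 1/2 first at step 1
Step 2: max=323/100, min=3, spread=23/100
Step 3: max=15211/4800, min=1213/400, spread=131/960
Step 4: max=136151/43200, min=21991/7200, spread=841/8640
Step 5: max=54382051/17280000, min=4413373/1440000, spread=56863/691200
Step 6: max=488094341/155520000, min=39869543/12960000, spread=386393/6220800
Step 7: max=195017723131/62208000000, min=15972358813/5184000000, spread=26795339/497664000
Step 8: max=11681255714129/3732480000000, min=960206149667/311040000000, spread=254051069/5971968000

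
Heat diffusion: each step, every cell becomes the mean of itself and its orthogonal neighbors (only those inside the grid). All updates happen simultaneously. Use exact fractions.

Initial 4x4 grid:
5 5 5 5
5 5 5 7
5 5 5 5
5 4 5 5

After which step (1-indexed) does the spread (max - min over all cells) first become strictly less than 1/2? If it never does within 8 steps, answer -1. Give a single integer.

Answer: 4

Derivation:
Step 1: max=17/3, min=14/3, spread=1
Step 2: max=331/60, min=569/120, spread=31/40
Step 3: max=2911/540, min=5189/1080, spread=211/360
Step 4: max=86041/16200, min=156959/32400, spread=5041/10800
  -> spread < 1/2 first at step 4
Step 5: max=2564377/486000, min=4738421/972000, spread=130111/324000
Step 6: max=38174537/7290000, min=28586161/5832000, spread=3255781/9720000
Step 7: max=2278357021/437400000, min=4309632989/874800000, spread=82360351/291600000
Step 8: max=17005736839/3280500000, min=129822161249/26244000000, spread=2074577821/8748000000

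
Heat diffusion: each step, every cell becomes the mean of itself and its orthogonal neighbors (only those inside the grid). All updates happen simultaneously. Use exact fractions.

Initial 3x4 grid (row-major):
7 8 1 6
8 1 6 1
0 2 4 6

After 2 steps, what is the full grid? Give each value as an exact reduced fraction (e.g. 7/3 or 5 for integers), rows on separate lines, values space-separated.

Answer: 191/36 133/24 443/120 38/9
5 88/25 221/50 821/240
109/36 175/48 751/240 155/36

Derivation:
After step 1:
  23/3 17/4 21/4 8/3
  4 5 13/5 19/4
  10/3 7/4 9/2 11/3
After step 2:
  191/36 133/24 443/120 38/9
  5 88/25 221/50 821/240
  109/36 175/48 751/240 155/36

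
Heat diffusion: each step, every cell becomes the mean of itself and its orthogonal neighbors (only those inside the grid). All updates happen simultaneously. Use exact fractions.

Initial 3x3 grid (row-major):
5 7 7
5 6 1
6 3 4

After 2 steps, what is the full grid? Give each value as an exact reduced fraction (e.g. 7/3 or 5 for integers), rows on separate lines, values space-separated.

Answer: 209/36 1279/240 21/4
607/120 127/25 497/120
179/36 989/240 143/36

Derivation:
After step 1:
  17/3 25/4 5
  11/2 22/5 9/2
  14/3 19/4 8/3
After step 2:
  209/36 1279/240 21/4
  607/120 127/25 497/120
  179/36 989/240 143/36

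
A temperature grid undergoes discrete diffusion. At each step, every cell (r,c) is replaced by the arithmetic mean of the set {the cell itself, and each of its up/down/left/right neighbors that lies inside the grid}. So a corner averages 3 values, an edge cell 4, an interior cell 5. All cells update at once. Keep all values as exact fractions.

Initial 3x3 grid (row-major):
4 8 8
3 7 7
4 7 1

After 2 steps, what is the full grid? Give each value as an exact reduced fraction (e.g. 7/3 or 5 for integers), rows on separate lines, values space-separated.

After step 1:
  5 27/4 23/3
  9/2 32/5 23/4
  14/3 19/4 5
After step 2:
  65/12 1549/240 121/18
  617/120 563/100 1489/240
  167/36 1249/240 31/6

Answer: 65/12 1549/240 121/18
617/120 563/100 1489/240
167/36 1249/240 31/6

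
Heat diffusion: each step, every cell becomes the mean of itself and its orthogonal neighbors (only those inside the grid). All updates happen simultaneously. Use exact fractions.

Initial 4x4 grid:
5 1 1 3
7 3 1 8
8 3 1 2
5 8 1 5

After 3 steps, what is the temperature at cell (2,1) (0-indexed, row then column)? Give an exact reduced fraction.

Answer: 4319/1000

Derivation:
Step 1: cell (2,1) = 23/5
Step 2: cell (2,1) = 96/25
Step 3: cell (2,1) = 4319/1000
Full grid after step 3:
  845/216 757/225 413/150 371/120
  16567/3600 2111/600 3167/1000 3599/1200
  1999/400 4319/1000 9407/3000 2401/720
  1961/360 2621/600 1331/360 3413/1080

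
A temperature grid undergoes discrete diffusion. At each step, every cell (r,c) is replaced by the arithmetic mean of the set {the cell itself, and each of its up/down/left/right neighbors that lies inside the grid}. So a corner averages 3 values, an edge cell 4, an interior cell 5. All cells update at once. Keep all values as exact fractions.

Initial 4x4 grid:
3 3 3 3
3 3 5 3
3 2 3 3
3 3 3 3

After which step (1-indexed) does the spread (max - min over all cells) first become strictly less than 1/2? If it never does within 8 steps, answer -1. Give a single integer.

Step 1: max=7/2, min=11/4, spread=3/4
Step 2: max=84/25, min=17/6, spread=79/150
Step 3: max=491/150, min=1033/360, spread=727/1800
  -> spread < 1/2 first at step 3
Step 4: max=8827/2700, min=31297/10800, spread=1337/3600
Step 5: max=65431/20250, min=189443/64800, spread=33227/108000
Step 6: max=7806061/2430000, min=28674493/9720000, spread=849917/3240000
Step 7: max=464946377/145800000, min=865757533/291600000, spread=21378407/97200000
Step 8: max=3468816821/1093500000, min=26130317977/8748000000, spread=540072197/2916000000

Answer: 3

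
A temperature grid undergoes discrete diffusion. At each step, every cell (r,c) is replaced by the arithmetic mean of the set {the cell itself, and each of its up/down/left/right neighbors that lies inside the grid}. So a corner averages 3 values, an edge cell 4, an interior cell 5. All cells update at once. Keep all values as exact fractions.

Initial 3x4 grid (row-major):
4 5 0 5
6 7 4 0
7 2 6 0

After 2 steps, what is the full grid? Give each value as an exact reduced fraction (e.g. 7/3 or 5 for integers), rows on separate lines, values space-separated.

Answer: 5 173/40 377/120 89/36
26/5 237/50 339/100 559/240
11/2 183/40 139/40 29/12

Derivation:
After step 1:
  5 4 7/2 5/3
  6 24/5 17/5 9/4
  5 11/2 3 2
After step 2:
  5 173/40 377/120 89/36
  26/5 237/50 339/100 559/240
  11/2 183/40 139/40 29/12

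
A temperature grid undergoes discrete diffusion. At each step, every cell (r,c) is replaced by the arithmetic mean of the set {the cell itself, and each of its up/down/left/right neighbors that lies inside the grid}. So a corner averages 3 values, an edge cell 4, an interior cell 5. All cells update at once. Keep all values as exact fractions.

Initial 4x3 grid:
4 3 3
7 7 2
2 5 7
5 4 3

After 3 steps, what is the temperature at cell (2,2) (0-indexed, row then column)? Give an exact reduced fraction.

Step 1: cell (2,2) = 17/4
Step 2: cell (2,2) = 14/3
Step 3: cell (2,2) = 4001/900
Full grid after step 3:
  2437/540 62581/14400 8713/2160
  33853/7200 1679/375 15689/3600
  32833/7200 6911/1500 4001/900
  119/27 63421/14400 1937/432

Answer: 4001/900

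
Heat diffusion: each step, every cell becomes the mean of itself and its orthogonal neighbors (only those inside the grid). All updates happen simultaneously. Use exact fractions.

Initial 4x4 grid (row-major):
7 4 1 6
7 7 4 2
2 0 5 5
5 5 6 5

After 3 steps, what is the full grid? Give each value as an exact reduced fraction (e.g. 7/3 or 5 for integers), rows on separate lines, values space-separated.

After step 1:
  6 19/4 15/4 3
  23/4 22/5 19/5 17/4
  7/2 19/5 4 17/4
  4 4 21/4 16/3
After step 2:
  11/2 189/40 153/40 11/3
  393/80 9/2 101/25 153/40
  341/80 197/50 211/50 107/24
  23/6 341/80 223/48 89/18
After step 3:
  1211/240 371/80 4877/1200 679/180
  767/160 8847/2000 2041/500 1599/400
  10169/2400 4237/1000 5113/1200 15703/3600
  1483/360 10009/2400 32531/7200 2023/432

Answer: 1211/240 371/80 4877/1200 679/180
767/160 8847/2000 2041/500 1599/400
10169/2400 4237/1000 5113/1200 15703/3600
1483/360 10009/2400 32531/7200 2023/432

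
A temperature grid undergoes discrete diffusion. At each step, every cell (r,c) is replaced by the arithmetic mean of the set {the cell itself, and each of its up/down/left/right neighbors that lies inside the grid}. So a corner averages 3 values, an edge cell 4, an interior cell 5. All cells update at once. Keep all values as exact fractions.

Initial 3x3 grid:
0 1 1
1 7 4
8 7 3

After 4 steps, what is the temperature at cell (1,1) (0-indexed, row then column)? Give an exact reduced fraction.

Answer: 271669/72000

Derivation:
Step 1: cell (1,1) = 4
Step 2: cell (1,1) = 81/20
Step 3: cell (1,1) = 4427/1200
Step 4: cell (1,1) = 271669/72000
Full grid after step 4:
  79951/25920 518987/172800 6803/2160
  3311/900 271669/72000 641237/172800
  113591/25920 84443/19200 28339/6480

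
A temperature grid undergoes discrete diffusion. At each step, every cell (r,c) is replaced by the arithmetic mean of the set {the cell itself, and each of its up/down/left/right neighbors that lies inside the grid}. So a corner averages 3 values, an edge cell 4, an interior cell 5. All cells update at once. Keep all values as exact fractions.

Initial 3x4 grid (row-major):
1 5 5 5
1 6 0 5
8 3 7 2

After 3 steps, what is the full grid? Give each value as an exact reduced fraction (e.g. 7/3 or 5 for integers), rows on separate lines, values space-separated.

After step 1:
  7/3 17/4 15/4 5
  4 3 23/5 3
  4 6 3 14/3
After step 2:
  127/36 10/3 22/5 47/12
  10/3 437/100 347/100 259/60
  14/3 4 137/30 32/9
After step 3:
  367/108 3517/900 189/50 379/90
  3577/900 1388/375 6337/1500 13733/3600
  4 5281/1200 14033/3600 2239/540

Answer: 367/108 3517/900 189/50 379/90
3577/900 1388/375 6337/1500 13733/3600
4 5281/1200 14033/3600 2239/540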